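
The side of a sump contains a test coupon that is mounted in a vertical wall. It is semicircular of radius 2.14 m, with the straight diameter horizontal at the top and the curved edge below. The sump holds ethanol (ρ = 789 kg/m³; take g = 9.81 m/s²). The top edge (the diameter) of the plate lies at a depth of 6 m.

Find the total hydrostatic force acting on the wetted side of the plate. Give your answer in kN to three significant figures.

γ = ρg = 789 × 9.81 / 1000 = 7.74009 kN/m³.
The centroid of a semicircle lies 4r/(3π) = 0.908244 m from the diameter, here below the top edge, so the centroid depth is h_c = 6 + 0.908244 = 6.90824 m.
A = πr²/2 = π × 2.14²/2 = 7.19362 m².
Resultant F = γ·h_c·A = 7.74009 × 6.90824 × 7.19362 = 384.646 kN.

F ≈ 385 kN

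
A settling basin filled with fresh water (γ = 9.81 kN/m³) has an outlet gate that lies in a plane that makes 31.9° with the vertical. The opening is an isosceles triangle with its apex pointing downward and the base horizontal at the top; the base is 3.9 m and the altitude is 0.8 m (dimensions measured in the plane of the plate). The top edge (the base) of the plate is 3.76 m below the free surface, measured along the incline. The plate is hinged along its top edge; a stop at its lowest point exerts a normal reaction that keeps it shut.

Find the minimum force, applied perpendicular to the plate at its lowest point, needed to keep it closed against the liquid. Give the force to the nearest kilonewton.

γ = 9.81 kN/m³.
The plate makes 31.9° with the vertical, i.e. θ = 90° − 31.9° = 58.1° to the horizontal. Measuring y along the incline from the free-surface line, vertical depth h = y·sinθ with sinθ = 0.848972.
With the apex down, the centroid sits h/3 = 0.8/3 = 0.266667 m below the base (the top edge), so y_c = 3.76 + 0.266667 = 4.02667 m and h_c = 4.02667 × 0.848972 = 3.41853 m.
A = ½ × 3.9 × 0.8 = 1.56 m².
Resultant F = γ·h_c·A = 9.81 × 3.41853 × 1.56 = 52.3158 kN.
I_c = b·h³/36 = 3.9 × 0.8³/36 = 0.0554667 m⁴.
Centre of pressure: y_p = y_c + I_c/(y_c·A) = 4.02667 + 0.0554667/(4.02667 × 1.56) = 4.02667 + 0.00883002 = 4.0355 m along the plane.
The resultant acts 0.266667 + 0.00883002 = 0.275497 m (along the plate) below the hinge at the top edge, so the moment about the hinge is M = F × 0.275497 = 52.3158 × 0.275497 = 14.4128 kN·m.
A normal force at the bottom, 0.8 m from the hinge, must supply this moment: P = 14.4128/0.8 = 18.016 kN.

P ≈ 18 kN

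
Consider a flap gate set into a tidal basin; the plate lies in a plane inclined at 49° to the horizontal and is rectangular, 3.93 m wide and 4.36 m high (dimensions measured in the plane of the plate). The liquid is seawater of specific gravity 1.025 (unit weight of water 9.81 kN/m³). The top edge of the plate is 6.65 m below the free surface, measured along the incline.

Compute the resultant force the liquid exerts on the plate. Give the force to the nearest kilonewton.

γ = 1.025 × 9.81 = 10.05525 kN/m³.
Let θ = 49° be the plate's angle to the horizontal; measure y along the incline from where the plane meets the free surface. Vertical depth h = y·sinθ with sinθ = 0.754710.
The centroid lies 4.36/2 = 2.18 m below the top edge, so y_c = 6.65 + 2.18 = 8.83 m and h_c = 8.83 × 0.754710 = 6.66409 m.
A = 3.93 × 4.36 = 17.1348 m².
Resultant F = γ·h_c·A = 10.05525 × 6.66409 × 17.1348 = 1148.19 kN.

F ≈ 1148 kN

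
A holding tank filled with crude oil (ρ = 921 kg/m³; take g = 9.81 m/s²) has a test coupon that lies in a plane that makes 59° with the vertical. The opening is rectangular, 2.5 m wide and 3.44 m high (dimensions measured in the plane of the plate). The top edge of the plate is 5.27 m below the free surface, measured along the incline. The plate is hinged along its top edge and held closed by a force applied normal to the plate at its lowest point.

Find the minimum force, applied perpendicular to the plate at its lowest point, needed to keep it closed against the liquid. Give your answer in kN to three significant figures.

γ = ρg = 921 × 9.81 / 1000 = 9.03501 kN/m³.
The plate makes 59° with the vertical, i.e. θ = 90° − 59° = 31° to the horizontal. Measuring y along the incline from the free-surface line, vertical depth h = y·sinθ with sinθ = 0.515038.
The centroid lies 3.44/2 = 1.72 m below the top edge, so y_c = 5.27 + 1.72 = 6.99 m and h_c = 6.99 × 0.515038 = 3.60012 m.
A = 2.5 × 3.44 = 8.6 m².
Resultant F = γ·h_c·A = 9.03501 × 3.60012 × 8.6 = 279.733 kN.
I_c = b·h³/12 = 2.5 × 3.44³/12 = 8.48075 m⁴.
Centre of pressure: y_p = y_c + I_c/(y_c·A) = 6.99 + 8.48075/(6.99 × 8.6) = 6.99 + 0.141078 = 7.13108 m along the plane.
The resultant acts 1.72 + 0.141078 = 1.86108 m (along the plate) below the hinge at the top edge, so the moment about the hinge is M = F × 1.86108 = 279.733 × 1.86108 = 520.605 kN·m.
A normal force at the bottom, 3.44 m from the hinge, must supply this moment: P = 520.605/3.44 = 151.339 kN.

P ≈ 151 kN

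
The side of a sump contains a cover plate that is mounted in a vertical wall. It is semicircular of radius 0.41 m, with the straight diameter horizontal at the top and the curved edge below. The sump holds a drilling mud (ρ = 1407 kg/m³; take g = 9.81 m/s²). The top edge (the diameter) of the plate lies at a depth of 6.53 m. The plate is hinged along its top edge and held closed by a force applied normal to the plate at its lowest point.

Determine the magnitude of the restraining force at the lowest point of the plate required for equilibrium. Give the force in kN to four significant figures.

γ = ρg = 1407 × 9.81 / 1000 = 13.80267 kN/m³.
The centroid of a semicircle lies 4r/(3π) = 0.174009 m from the diameter, here below the top edge, so the centroid depth is h_c = 6.53 + 0.174009 = 6.70401 m.
A = πr²/2 = π × 0.41²/2 = 0.264051 m².
Resultant F = γ·h_c·A = 13.80267 × 6.70401 × 0.264051 = 24.4335 kN.
I_c = (π/8 − 8/(9π))·r⁴ = 0.109757 × 0.41⁴ = 0.00310147 m⁴.
Centre of pressure: y_p = y_c + I_c/(y_c·A) = 6.70401 + 0.00310147/(6.70401 × 0.264051) = 6.70401 + 0.00175204 = 6.70576 m along the plane.
The resultant acts 0.174009 + 0.00175204 = 0.175761 m (along the plate) below the hinge at the top edge, so the moment about the hinge is M = F × 0.175761 = 24.4335 × 0.175761 = 4.29446 kN·m.
A normal force at the bottom, 0.41 m from the hinge, must supply this moment: P = 4.29446/0.41 = 10.4743 kN.

P ≈ 10.47 kN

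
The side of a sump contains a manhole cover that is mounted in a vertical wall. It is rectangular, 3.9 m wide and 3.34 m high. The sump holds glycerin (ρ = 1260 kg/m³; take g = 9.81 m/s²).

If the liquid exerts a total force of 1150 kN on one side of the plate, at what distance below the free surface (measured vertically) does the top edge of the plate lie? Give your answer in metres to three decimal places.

γ = ρg = 1260 × 9.81 / 1000 = 12.3606 kN/m³.
A = 3.9 × 3.34 = 13.026 m².
From F = γ·h_c·A, the centroid depth is h_c = 1150/(12.3606 × 13.026) = 7.14245 m.
The centroid lies 3.34/2 = 1.67 m below the top edge, so the top edge sits at h_top = 7.14245 − 1.67 = 5.47245 m below the surface.

d_top ≈ 5.472 m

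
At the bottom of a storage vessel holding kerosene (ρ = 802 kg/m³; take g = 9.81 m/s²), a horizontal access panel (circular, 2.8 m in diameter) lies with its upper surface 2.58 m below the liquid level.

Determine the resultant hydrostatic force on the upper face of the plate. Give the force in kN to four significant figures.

F ≈ 125.0 kN

γ = ρg = 802 × 9.81 / 1000 = 7.86762 kN/m³.
The plate is horizontal, so pressure is uniform at p = γ·h = 7.86762 × 2.58 = 20.2985 kN/m².
A = π(1.4)² = 6.15752 m².
F = p·A = 20.2985 × 6.15752 = 124.988 kN.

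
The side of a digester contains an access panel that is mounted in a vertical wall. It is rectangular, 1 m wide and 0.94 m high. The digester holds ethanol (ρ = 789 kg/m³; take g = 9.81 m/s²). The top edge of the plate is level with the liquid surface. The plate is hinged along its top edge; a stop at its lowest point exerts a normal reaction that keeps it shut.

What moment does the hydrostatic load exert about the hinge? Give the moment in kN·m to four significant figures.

M ≈ 2.143 kN·m

γ = ρg = 789 × 9.81 / 1000 = 7.74009 kN/m³.
The centroid lies 0.94/2 = 0.47 m below the top edge, so the centroid depth is h_c = 0.47 m.
A = 1 × 0.94 = 0.94 m².
Resultant F = γ·h_c·A = 7.74009 × 0.47 × 0.94 = 3.41957 kN.
I_c = b·h³/12 = 1 × 0.94³/12 = 0.0692153 m⁴.
Centre of pressure: y_p = y_c + I_c/(y_c·A) = 0.47 + 0.0692153/(0.47 × 0.94) = 0.47 + 0.156667 = 0.626667 m along the plane.
The resultant acts 0.47 + 0.156667 = 0.626667 m (along the plate) below the hinge at the top edge, so the moment about the hinge is M = F × 0.626667 = 3.41957 × 0.626667 = 2.14293 kN·m.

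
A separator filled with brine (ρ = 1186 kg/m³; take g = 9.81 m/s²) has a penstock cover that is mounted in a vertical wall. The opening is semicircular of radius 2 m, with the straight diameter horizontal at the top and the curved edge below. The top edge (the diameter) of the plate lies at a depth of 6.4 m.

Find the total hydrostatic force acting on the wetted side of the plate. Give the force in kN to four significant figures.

F ≈ 529.9 kN

γ = ρg = 1186 × 9.81 / 1000 = 11.63466 kN/m³.
The centroid of a semicircle lies 4r/(3π) = 0.848826 m from the diameter, here below the top edge, so the centroid depth is h_c = 6.4 + 0.848826 = 7.24883 m.
A = πr²/2 = π × 2²/2 = 6.28319 m².
Resultant F = γ·h_c·A = 11.63466 × 7.24883 × 6.28319 = 529.91 kN.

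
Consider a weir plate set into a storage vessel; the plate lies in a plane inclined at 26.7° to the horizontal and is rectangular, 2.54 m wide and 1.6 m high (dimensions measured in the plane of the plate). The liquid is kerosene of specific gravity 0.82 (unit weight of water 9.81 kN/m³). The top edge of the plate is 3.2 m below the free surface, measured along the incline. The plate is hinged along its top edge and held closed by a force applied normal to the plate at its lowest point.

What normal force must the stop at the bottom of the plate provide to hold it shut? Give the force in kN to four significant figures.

γ = 0.82 × 9.81 = 8.0442 kN/m³.
Let θ = 26.7° be the plate's angle to the horizontal; measure y along the incline from where the plane meets the free surface. Vertical depth h = y·sinθ with sinθ = 0.449319.
The centroid lies 1.6/2 = 0.8 m below the top edge, so y_c = 3.2 + 0.8 = 4 m and h_c = 4 × 0.449319 = 1.79728 m.
A = 2.54 × 1.6 = 4.064 m².
Resultant F = γ·h_c·A = 8.0442 × 1.79728 × 4.064 = 58.756 kN.
I_c = b·h³/12 = 2.54 × 1.6³/12 = 0.866987 m⁴.
Centre of pressure: y_p = y_c + I_c/(y_c·A) = 4 + 0.866987/(4 × 4.064) = 4 + 0.0533334 = 4.05333 m along the plane.
The resultant acts 0.8 + 0.0533334 = 0.853333 m (along the plate) below the hinge at the top edge, so the moment about the hinge is M = F × 0.853333 = 58.756 × 0.853333 = 50.1384 kN·m.
A normal force at the bottom, 1.6 m from the hinge, must supply this moment: P = 50.1384/1.6 = 31.3365 kN.

P ≈ 31.34 kN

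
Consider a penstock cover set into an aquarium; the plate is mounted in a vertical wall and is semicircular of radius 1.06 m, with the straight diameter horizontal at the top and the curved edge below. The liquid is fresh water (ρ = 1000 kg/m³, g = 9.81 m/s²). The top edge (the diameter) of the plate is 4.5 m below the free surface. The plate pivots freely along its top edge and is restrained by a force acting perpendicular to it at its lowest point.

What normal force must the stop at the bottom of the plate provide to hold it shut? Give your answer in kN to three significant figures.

P ≈ 37.7 kN

γ = ρg = 1000 × 9.81 = 9810 N/m³ = 9.81 kN/m³.
The centroid of a semicircle lies 4r/(3π) = 0.449878 m from the diameter, here below the top edge, so the centroid depth is h_c = 4.5 + 0.449878 = 4.94988 m.
A = πr²/2 = π × 1.06²/2 = 1.76495 m².
Resultant F = γ·h_c·A = 9.81 × 4.94988 × 1.76495 = 85.703 kN.
I_c = (π/8 − 8/(9π))·r⁴ = 0.109757 × 1.06⁴ = 0.138566 m⁴.
Centre of pressure: y_p = y_c + I_c/(y_c·A) = 4.94988 + 0.138566/(4.94988 × 1.76495) = 4.94988 + 0.015861 = 4.96574 m along the plane.
The resultant acts 0.449878 + 0.015861 = 0.465739 m (along the plate) below the hinge at the top edge, so the moment about the hinge is M = F × 0.465739 = 85.703 × 0.465739 = 39.9152 kN·m.
A normal force at the bottom, 1.06 m from the hinge, must supply this moment: P = 39.9152/1.06 = 37.6558 kN.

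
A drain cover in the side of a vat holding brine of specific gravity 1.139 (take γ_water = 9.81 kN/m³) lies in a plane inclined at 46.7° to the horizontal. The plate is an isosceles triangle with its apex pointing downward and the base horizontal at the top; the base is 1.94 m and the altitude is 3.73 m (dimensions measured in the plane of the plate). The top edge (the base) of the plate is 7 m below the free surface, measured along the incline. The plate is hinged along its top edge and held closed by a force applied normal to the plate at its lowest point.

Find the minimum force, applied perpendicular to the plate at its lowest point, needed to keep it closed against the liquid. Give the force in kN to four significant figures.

P ≈ 86.94 kN

γ = 1.139 × 9.81 = 11.17359 kN/m³.
Let θ = 46.7° be the plate's angle to the horizontal; measure y along the incline from where the plane meets the free surface. Vertical depth h = y·sinθ with sinθ = 0.727773.
With the apex down, the centroid sits h/3 = 3.73/3 = 1.24333 m below the base (the top edge), so y_c = 7 + 1.24333 = 8.24333 m and h_c = 8.24333 × 0.727773 = 5.99927 m.
A = ½ × 1.94 × 3.73 = 3.6181 m².
Resultant F = γ·h_c·A = 11.17359 × 5.99927 × 3.6181 = 242.533 kN.
I_c = b·h³/36 = 1.94 × 3.73³/36 = 2.79657 m⁴.
Centre of pressure: y_p = y_c + I_c/(y_c·A) = 8.24333 + 2.79657/(8.24333 × 3.6181) = 8.24333 + 0.0937654 = 8.3371 m along the plane.
The resultant acts 1.24333 + 0.0937654 = 1.3371 m (along the plate) below the hinge at the top edge, so the moment about the hinge is M = F × 1.3371 = 242.533 × 1.3371 = 324.291 kN·m.
A normal force at the bottom, 3.73 m from the hinge, must supply this moment: P = 324.291/3.73 = 86.9413 kN.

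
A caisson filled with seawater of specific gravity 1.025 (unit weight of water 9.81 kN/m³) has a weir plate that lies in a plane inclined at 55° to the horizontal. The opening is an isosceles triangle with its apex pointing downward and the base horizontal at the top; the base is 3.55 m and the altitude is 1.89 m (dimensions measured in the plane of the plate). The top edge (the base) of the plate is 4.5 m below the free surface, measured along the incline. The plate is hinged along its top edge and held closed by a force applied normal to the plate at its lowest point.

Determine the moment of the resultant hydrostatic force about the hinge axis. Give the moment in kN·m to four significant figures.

γ = 1.025 × 9.81 = 10.05525 kN/m³.
Let θ = 55° be the plate's angle to the horizontal; measure y along the incline from where the plane meets the free surface. Vertical depth h = y·sinθ with sinθ = 0.819152.
With the apex down, the centroid sits h/3 = 1.89/3 = 0.63 m below the base (the top edge), so y_c = 4.5 + 0.63 = 5.13 m and h_c = 5.13 × 0.819152 = 4.20225 m.
A = ½ × 3.55 × 1.89 = 3.35475 m².
Resultant F = γ·h_c·A = 10.05525 × 4.20225 × 3.35475 = 141.754 kN.
I_c = b·h³/36 = 3.55 × 1.89³/36 = 0.66575 m⁴.
Centre of pressure: y_p = y_c + I_c/(y_c·A) = 5.13 + 0.66575/(5.13 × 3.35475) = 5.13 + 0.0386842 = 5.16868 m along the plane.
The resultant acts 0.63 + 0.0386842 = 0.668684 m (along the plate) below the hinge at the top edge, so the moment about the hinge is M = F × 0.668684 = 141.754 × 0.668684 = 94.7886 kN·m.

M ≈ 94.79 kN·m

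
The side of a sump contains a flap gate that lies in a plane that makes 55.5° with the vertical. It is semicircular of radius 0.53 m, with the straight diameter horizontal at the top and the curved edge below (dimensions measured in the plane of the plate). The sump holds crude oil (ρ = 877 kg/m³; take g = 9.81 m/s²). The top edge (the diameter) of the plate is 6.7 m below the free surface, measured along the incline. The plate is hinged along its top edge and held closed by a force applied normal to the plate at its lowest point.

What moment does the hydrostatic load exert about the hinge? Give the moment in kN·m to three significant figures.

γ = ρg = 877 × 9.81 / 1000 = 8.60337 kN/m³.
The plate makes 55.5° with the vertical, i.e. θ = 90° − 55.5° = 34.5° to the horizontal. Measuring y along the incline from the free-surface line, vertical depth h = y·sinθ with sinθ = 0.566406.
The centroid of a semicircle lies 4r/(3π) = 0.224939 m from the diameter, here below the top edge, so y_c = 6.7 + 0.224939 = 6.92494 m and h_c = 6.92494 × 0.566406 = 3.92233 m.
A = πr²/2 = π × 0.53²/2 = 0.441237 m².
Resultant F = γ·h_c·A = 8.60337 × 3.92233 × 0.441237 = 14.8897 kN.
I_c = (π/8 − 8/(9π))·r⁴ = 0.109757 × 0.53⁴ = 0.00866036 m⁴.
Centre of pressure: y_p = y_c + I_c/(y_c·A) = 6.92494 + 0.00866036/(6.92494 × 0.441237) = 6.92494 + 0.00283431 = 6.92777 m along the plane.
The resultant acts 0.224939 + 0.00283431 = 0.227773 m (along the plate) below the hinge at the top edge, so the moment about the hinge is M = F × 0.227773 = 14.8897 × 0.227773 = 3.39147 kN·m.

M ≈ 3.39 kN·m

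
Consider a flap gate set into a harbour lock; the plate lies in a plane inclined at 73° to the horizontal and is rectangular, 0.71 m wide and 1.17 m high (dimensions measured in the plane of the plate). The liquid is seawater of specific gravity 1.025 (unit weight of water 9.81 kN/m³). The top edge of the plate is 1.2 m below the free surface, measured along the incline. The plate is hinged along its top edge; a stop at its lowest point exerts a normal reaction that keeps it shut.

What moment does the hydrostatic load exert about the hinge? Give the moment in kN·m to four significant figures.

M ≈ 9.252 kN·m

γ = 1.025 × 9.81 = 10.05525 kN/m³.
Let θ = 73° be the plate's angle to the horizontal; measure y along the incline from where the plane meets the free surface. Vertical depth h = y·sinθ with sinθ = 0.956305.
The centroid lies 1.17/2 = 0.585 m below the top edge, so y_c = 1.2 + 0.585 = 1.785 m and h_c = 1.785 × 0.956305 = 1.707 m.
A = 0.71 × 1.17 = 0.8307 m².
Resultant F = γ·h_c·A = 10.05525 × 1.707 × 0.8307 = 14.2584 kN.
I_c = b·h³/12 = 0.71 × 1.17³/12 = 0.0947621 m⁴.
Centre of pressure: y_p = y_c + I_c/(y_c·A) = 1.785 + 0.0947621/(1.785 × 0.8307) = 1.785 + 0.0639076 = 1.84891 m along the plane.
The resultant acts 0.585 + 0.0639076 = 0.648908 m (along the plate) below the hinge at the top edge, so the moment about the hinge is M = F × 0.648908 = 14.2584 × 0.648908 = 9.25239 kN·m.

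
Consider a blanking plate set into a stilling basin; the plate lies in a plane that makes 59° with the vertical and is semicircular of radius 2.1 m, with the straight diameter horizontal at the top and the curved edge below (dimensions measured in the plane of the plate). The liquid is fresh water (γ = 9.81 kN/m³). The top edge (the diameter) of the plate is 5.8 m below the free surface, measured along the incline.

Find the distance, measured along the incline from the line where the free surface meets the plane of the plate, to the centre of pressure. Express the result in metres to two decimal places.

y_p = 6.74 m

γ = 9.81 kN/m³.
The plate makes 59° with the vertical, i.e. θ = 90° − 59° = 31° to the horizontal. Measuring y along the incline from the free-surface line, vertical depth h = y·sinθ with sinθ = 0.515038.
The centroid of a semicircle lies 4r/(3π) = 0.891268 m from the diameter, here below the top edge, so y_c = 5.8 + 0.891268 = 6.69127 m and h_c = 6.69127 × 0.515038 = 3.44626 m.
A = πr²/2 = π × 2.1²/2 = 6.92721 m².
Resultant F = γ·h_c·A = 9.81 × 3.44626 × 6.92721 = 234.194 kN.
I_c = (π/8 − 8/(9π))·r⁴ = 0.109757 × 2.1⁴ = 2.13457 m⁴.
Centre of pressure: y_p = y_c + I_c/(y_c·A) = 6.69127 + 2.13457/(6.69127 × 6.92721) = 6.69127 + 0.0460515 = 6.73732 m along the plane.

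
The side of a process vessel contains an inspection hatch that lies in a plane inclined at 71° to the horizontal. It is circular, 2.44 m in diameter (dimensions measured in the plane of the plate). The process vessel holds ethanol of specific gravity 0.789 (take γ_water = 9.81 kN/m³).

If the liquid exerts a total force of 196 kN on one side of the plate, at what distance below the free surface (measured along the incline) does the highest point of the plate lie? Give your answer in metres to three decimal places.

y_top ≈ 4.508 m

γ = 0.789 × 9.81 = 7.74009 kN/m³.
A = π(1.22)² = 4.67595 m².
From F = γ·h_c·A, the centroid depth is h_c = 196/(7.74009 × 4.67595) = 5.41552 m.
Let θ = 71° be the plate's angle to the horizontal; measure y along the incline from where the plane meets the free surface. Vertical depth h = y·sinθ with sinθ = 0.945519.
Along the incline, y_c = h_c/sinθ = 5.41552/0.945519 = 5.72756 m.
The centroid is at the centre, 1.22 m below the top of the plate, so the highest point sits at y_top = 5.72756 − 1.22 = 4.50756 m along the incline.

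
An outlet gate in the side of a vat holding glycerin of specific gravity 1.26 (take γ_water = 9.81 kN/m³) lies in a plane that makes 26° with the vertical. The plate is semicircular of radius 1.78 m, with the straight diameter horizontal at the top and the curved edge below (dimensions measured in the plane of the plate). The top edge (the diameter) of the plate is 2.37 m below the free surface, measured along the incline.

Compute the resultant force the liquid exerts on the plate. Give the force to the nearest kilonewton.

γ = 1.26 × 9.81 = 12.3606 kN/m³.
The plate makes 26° with the vertical, i.e. θ = 90° − 26° = 64° to the horizontal. Measuring y along the incline from the free-surface line, vertical depth h = y·sinθ with sinθ = 0.898794.
The centroid of a semicircle lies 4r/(3π) = 0.755455 m from the diameter, here below the top edge, so y_c = 2.37 + 0.755455 = 3.12546 m and h_c = 3.12546 × 0.898794 = 2.80914 m.
A = πr²/2 = π × 1.78²/2 = 4.97691 m².
Resultant F = γ·h_c·A = 12.3606 × 2.80914 × 4.97691 = 172.812 kN.

F ≈ 173 kN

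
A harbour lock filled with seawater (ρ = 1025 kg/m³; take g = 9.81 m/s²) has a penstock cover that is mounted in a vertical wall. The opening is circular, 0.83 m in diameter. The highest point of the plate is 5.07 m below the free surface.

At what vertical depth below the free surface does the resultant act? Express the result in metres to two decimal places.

h_p = 5.49 m

γ = ρg = 1025 × 9.81 / 1000 = 10.05525 kN/m³.
The centroid is at the centre, 0.415 m below the top of the plate, so the centroid depth is h_c = 5.07 + 0.415 = 5.485 m.
A = π(0.415)² = 0.541061 m².
Resultant F = γ·h_c·A = 10.05525 × 5.485 × 0.541061 = 29.8412 kN.
I_c = πr⁴/4 = π × 0.415⁴/4 = 0.023296 m⁴.
Centre of pressure: y_p = y_c + I_c/(y_c·A) = 5.485 + 0.023296/(5.485 × 0.541061) = 5.485 + 0.0078498 = 5.49285 m along the plane.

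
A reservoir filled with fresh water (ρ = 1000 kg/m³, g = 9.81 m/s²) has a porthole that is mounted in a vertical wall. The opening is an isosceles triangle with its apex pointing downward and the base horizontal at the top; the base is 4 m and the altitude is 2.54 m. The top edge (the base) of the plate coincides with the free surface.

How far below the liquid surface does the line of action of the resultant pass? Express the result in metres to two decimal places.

γ = ρg = 1000 × 9.81 = 9810 N/m³ = 9.81 kN/m³.
With the apex down, the centroid sits h/3 = 2.54/3 = 0.846667 m below the base (the top edge), so the centroid depth is h_c = 0.846667 m.
A = ½ × 4 × 2.54 = 5.08 m².
Resultant F = γ·h_c·A = 9.81 × 0.846667 × 5.08 = 42.1935 kN.
I_c = b·h³/36 = 4 × 2.54³/36 = 1.82078 m⁴.
Centre of pressure: y_p = y_c + I_c/(y_c·A) = 0.846667 + 1.82078/(0.846667 × 5.08) = 0.846667 + 0.423332 = 1.27 m along the plane.

h_p = 1.27 m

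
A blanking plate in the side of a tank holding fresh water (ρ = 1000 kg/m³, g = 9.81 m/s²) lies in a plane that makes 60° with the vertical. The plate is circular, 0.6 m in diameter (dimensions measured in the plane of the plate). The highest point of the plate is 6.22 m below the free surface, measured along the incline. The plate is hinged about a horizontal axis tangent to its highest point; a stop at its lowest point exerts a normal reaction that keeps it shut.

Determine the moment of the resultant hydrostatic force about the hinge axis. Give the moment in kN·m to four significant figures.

M ≈ 2.744 kN·m

γ = ρg = 1000 × 9.81 = 9810 N/m³ = 9.81 kN/m³.
The plate makes 60° with the vertical, i.e. θ = 90° − 60° = 30° to the horizontal. Measuring y along the incline from the free-surface line, vertical depth h = y·sinθ with sinθ = 0.500000.
The centroid is at the centre, 0.3 m below the top of the plate, so y_c = 6.22 + 0.3 = 6.52 m and h_c = 6.52 × 0.500000 = 3.26 m.
A = π(0.3)² = 0.282743 m².
Resultant F = γ·h_c·A = 9.81 × 3.26 × 0.282743 = 9.04229 kN.
I_c = πr⁴/4 = π × 0.3⁴/4 = 0.00636173 m⁴.
Centre of pressure: y_p = y_c + I_c/(y_c·A) = 6.52 + 0.00636173/(6.52 × 0.282743) = 6.52 + 0.00345093 = 6.52345 m along the plane.
The resultant acts 0.3 + 0.00345093 = 0.303451 m (along the plate) below the hinge at the top edge, so the moment about the hinge is M = F × 0.303451 = 9.04229 × 0.303451 = 2.74389 kN·m.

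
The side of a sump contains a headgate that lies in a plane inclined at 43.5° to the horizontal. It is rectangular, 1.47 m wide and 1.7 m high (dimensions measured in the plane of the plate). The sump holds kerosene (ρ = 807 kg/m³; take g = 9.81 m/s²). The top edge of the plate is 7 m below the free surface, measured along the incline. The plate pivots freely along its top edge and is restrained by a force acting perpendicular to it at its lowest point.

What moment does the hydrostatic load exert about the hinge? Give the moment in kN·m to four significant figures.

M ≈ 94.15 kN·m

γ = ρg = 807 × 9.81 / 1000 = 7.91667 kN/m³.
Let θ = 43.5° be the plate's angle to the horizontal; measure y along the incline from where the plane meets the free surface. Vertical depth h = y·sinθ with sinθ = 0.688355.
The centroid lies 1.7/2 = 0.85 m below the top edge, so y_c = 7 + 0.85 = 7.85 m and h_c = 7.85 × 0.688355 = 5.40359 m.
A = 1.47 × 1.7 = 2.499 m².
Resultant F = γ·h_c·A = 7.91667 × 5.40359 × 2.499 = 106.903 kN.
I_c = b·h³/12 = 1.47 × 1.7³/12 = 0.601842 m⁴.
Centre of pressure: y_p = y_c + I_c/(y_c·A) = 7.85 + 0.601842/(7.85 × 2.499) = 7.85 + 0.0306794 = 7.88068 m along the plane.
The resultant acts 0.85 + 0.0306794 = 0.880679 m (along the plate) below the hinge at the top edge, so the moment about the hinge is M = F × 0.880679 = 106.903 × 0.880679 = 94.1472 kN·m.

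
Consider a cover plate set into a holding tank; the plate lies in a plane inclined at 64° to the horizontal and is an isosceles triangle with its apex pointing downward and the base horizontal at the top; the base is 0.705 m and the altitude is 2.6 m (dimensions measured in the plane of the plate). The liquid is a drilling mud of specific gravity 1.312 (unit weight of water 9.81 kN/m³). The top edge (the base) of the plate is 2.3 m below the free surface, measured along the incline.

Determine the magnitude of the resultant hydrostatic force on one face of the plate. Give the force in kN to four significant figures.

F ≈ 33.57 kN

γ = 1.312 × 9.81 = 12.87072 kN/m³.
Let θ = 64° be the plate's angle to the horizontal; measure y along the incline from where the plane meets the free surface. Vertical depth h = y·sinθ with sinθ = 0.898794.
With the apex down, the centroid sits h/3 = 2.6/3 = 0.866667 m below the base (the top edge), so y_c = 2.3 + 0.866667 = 3.16667 m and h_c = 3.16667 × 0.898794 = 2.84618 m.
A = ½ × 0.705 × 2.6 = 0.9165 m².
Resultant F = γ·h_c·A = 12.87072 × 2.84618 × 0.9165 = 33.5736 kN.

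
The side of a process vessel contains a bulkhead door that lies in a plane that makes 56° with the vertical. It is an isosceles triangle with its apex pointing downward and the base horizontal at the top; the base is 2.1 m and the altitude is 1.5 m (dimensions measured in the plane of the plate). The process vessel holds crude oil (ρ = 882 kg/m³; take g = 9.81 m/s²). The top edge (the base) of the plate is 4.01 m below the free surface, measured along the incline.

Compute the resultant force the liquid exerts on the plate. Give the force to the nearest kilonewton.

γ = ρg = 882 × 9.81 / 1000 = 8.65242 kN/m³.
The plate makes 56° with the vertical, i.e. θ = 90° − 56° = 34° to the horizontal. Measuring y along the incline from the free-surface line, vertical depth h = y·sinθ with sinθ = 0.559193.
With the apex down, the centroid sits h/3 = 1.5/3 = 0.5 m below the base (the top edge), so y_c = 4.01 + 0.5 = 4.51 m and h_c = 4.51 × 0.559193 = 2.52196 m.
A = ½ × 2.1 × 1.5 = 1.575 m².
Resultant F = γ·h_c·A = 8.65242 × 2.52196 × 1.575 = 34.3682 kN.

F ≈ 34 kN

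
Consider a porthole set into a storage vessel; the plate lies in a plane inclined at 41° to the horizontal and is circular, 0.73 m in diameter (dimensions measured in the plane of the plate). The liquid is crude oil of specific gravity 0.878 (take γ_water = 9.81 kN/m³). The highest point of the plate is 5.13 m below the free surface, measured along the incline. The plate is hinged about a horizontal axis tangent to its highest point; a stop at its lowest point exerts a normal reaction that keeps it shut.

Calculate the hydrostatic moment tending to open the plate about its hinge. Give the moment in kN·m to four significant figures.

M ≈ 4.822 kN·m

γ = 0.878 × 9.81 = 8.61318 kN/m³.
Let θ = 41° be the plate's angle to the horizontal; measure y along the incline from where the plane meets the free surface. Vertical depth h = y·sinθ with sinθ = 0.656059.
The centroid is at the centre, 0.365 m below the top of the plate, so y_c = 5.13 + 0.365 = 5.495 m and h_c = 5.495 × 0.656059 = 3.60504 m.
A = π(0.365)² = 0.418539 m².
Resultant F = γ·h_c·A = 8.61318 × 3.60504 × 0.418539 = 12.996 kN.
I_c = πr⁴/4 = π × 0.365⁴/4 = 0.01394 m⁴.
Centre of pressure: y_p = y_c + I_c/(y_c·A) = 5.495 + 0.01394/(5.495 × 0.418539) = 5.495 + 0.00606121 = 5.50106 m along the plane.
The resultant acts 0.365 + 0.00606121 = 0.371061 m (along the plate) below the hinge at the top edge, so the moment about the hinge is M = F × 0.371061 = 12.996 × 0.371061 = 4.82231 kN·m.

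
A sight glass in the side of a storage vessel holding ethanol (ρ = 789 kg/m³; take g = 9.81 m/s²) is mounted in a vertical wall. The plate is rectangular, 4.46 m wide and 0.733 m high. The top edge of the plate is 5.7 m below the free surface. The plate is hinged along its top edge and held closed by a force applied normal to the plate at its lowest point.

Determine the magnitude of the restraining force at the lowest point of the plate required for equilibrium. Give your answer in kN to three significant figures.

γ = ρg = 789 × 9.81 / 1000 = 7.74009 kN/m³.
The centroid lies 0.733/2 = 0.3665 m below the top edge, so the centroid depth is h_c = 5.7 + 0.3665 = 6.0665 m.
A = 4.46 × 0.733 = 3.26918 m².
Resultant F = γ·h_c·A = 7.74009 × 6.0665 × 3.26918 = 153.505 kN.
I_c = b·h³/12 = 4.46 × 0.733³/12 = 0.146375 m⁴.
Centre of pressure: y_p = y_c + I_c/(y_c·A) = 6.0665 + 0.146375/(6.0665 × 3.26918) = 6.0665 + 0.00738057 = 6.07388 m along the plane.
The resultant acts 0.3665 + 0.00738057 = 0.373881 m (along the plate) below the hinge at the top edge, so the moment about the hinge is M = F × 0.373881 = 153.505 × 0.373881 = 57.3926 kN·m.
A normal force at the bottom, 0.733 m from the hinge, must supply this moment: P = 57.3926/0.733 = 78.2982 kN.

P ≈ 78.3 kN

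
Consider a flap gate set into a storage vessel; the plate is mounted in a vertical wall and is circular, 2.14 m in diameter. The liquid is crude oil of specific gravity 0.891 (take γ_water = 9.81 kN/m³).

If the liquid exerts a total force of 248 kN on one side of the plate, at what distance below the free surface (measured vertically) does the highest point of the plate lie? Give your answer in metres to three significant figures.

γ = 0.891 × 9.81 = 8.74071 kN/m³.
A = π(1.07)² = 3.59681 m².
From F = γ·h_c·A, the centroid depth is h_c = 248/(8.74071 × 3.59681) = 7.88837 m.
The centroid is at the centre, 1.07 m below the top of the plate, so the highest point sits at h_top = 7.88837 − 1.07 = 6.81837 m below the surface.

d_top ≈ 6.82 m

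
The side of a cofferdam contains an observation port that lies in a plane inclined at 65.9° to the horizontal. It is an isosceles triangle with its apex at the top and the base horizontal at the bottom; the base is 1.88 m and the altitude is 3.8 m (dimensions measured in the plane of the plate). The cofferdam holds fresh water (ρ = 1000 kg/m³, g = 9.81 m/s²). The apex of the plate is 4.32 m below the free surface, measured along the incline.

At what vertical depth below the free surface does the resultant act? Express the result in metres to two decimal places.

h_p = 6.36 m

γ = ρg = 1000 × 9.81 = 9810 N/m³ = 9.81 kN/m³.
Let θ = 65.9° be the plate's angle to the horizontal; measure y along the incline from where the plane meets the free surface. Vertical depth h = y·sinθ with sinθ = 0.912834.
With the apex up, the centroid sits 2h/3 = 2 × 3.8/3 = 2.53333 m below the apex, so y_c = 4.32 + 2.53333 = 6.85333 m and h_c = 6.85333 × 0.912834 = 6.25595 m.
A = ½ × 1.88 × 3.8 = 3.572 m².
Resultant F = γ·h_c·A = 9.81 × 6.25595 × 3.572 = 219.217 kN.
I_c = b·h³/36 = 1.88 × 3.8³/36 = 2.86554 m⁴.
Centre of pressure: y_p = y_c + I_c/(y_c·A) = 6.85333 + 2.86554/(6.85333 × 3.572) = 6.85333 + 0.117056 = 6.97039 m along the plane.
Vertically, h_p = y_p·sinθ = 6.97039 × 0.912834 = 6.36281 m.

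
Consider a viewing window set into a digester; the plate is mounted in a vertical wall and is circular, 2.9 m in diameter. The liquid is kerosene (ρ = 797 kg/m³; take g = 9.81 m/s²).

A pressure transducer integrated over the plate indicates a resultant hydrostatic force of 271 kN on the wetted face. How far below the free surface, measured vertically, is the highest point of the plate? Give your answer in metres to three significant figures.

d_top ≈ 3.80 m

γ = ρg = 797 × 9.81 / 1000 = 7.81857 kN/m³.
A = π(1.45)² = 6.6052 m².
From F = γ·h_c·A, the centroid depth is h_c = 271/(7.81857 × 6.6052) = 5.24754 m.
The centroid is at the centre, 1.45 m below the top of the plate, so the highest point sits at h_top = 5.24754 − 1.45 = 3.79754 m below the surface.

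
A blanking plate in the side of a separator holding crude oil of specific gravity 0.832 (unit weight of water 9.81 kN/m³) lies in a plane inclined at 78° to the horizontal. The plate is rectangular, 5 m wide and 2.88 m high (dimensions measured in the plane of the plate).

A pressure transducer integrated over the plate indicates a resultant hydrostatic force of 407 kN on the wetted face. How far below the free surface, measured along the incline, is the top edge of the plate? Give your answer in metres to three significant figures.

γ = 0.832 × 9.81 = 8.16192 kN/m³.
A = 5 × 2.88 = 14.4 m².
From F = γ·h_c·A, the centroid depth is h_c = 407/(8.16192 × 14.4) = 3.4629 m.
Let θ = 78° be the plate's angle to the horizontal; measure y along the incline from where the plane meets the free surface. Vertical depth h = y·sinθ with sinθ = 0.978148.
Along the incline, y_c = h_c/sinθ = 3.4629/0.978148 = 3.54026 m.
The centroid lies 2.88/2 = 1.44 m below the top edge, so the top edge sits at y_top = 3.54026 − 1.44 = 2.10026 m along the incline.

y_top ≈ 2.10 m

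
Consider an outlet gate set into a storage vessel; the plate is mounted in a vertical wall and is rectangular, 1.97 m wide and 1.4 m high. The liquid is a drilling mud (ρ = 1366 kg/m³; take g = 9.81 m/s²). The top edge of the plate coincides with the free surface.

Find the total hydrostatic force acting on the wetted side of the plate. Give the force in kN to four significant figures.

F ≈ 25.87 kN

γ = ρg = 1366 × 9.81 / 1000 = 13.40046 kN/m³.
The centroid lies 1.4/2 = 0.7 m below the top edge, so the centroid depth is h_c = 0.7 m.
A = 1.97 × 1.4 = 2.758 m².
Resultant F = γ·h_c·A = 13.40046 × 0.7 × 2.758 = 25.8709 kN.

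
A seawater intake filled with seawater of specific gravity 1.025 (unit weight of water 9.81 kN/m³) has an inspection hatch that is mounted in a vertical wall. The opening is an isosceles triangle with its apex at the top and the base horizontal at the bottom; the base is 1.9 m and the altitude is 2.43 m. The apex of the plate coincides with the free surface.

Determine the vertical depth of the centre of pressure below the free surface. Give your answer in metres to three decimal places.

h_p = 1.823 m

γ = 1.025 × 9.81 = 10.05525 kN/m³.
With the apex up, the centroid sits 2h/3 = 2 × 2.43/3 = 1.62 m below the apex, so the centroid depth is h_c = 1.62 m.
A = ½ × 1.9 × 2.43 = 2.3085 m².
Resultant F = γ·h_c·A = 10.05525 × 1.62 × 2.3085 = 37.6043 kN.
I_c = b·h³/36 = 1.9 × 2.43³/36 = 0.757303 m⁴.
Centre of pressure: y_p = y_c + I_c/(y_c·A) = 1.62 + 0.757303/(1.62 × 2.3085) = 1.62 + 0.2025 = 1.8225 m along the plane.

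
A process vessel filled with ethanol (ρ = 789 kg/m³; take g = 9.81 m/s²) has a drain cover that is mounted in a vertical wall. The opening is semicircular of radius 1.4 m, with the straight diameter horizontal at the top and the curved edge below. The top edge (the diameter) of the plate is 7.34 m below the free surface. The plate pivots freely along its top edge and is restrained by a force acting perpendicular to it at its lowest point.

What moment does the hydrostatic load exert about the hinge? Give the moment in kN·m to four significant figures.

M ≈ 115.6 kN·m

γ = ρg = 789 × 9.81 / 1000 = 7.74009 kN/m³.
The centroid of a semicircle lies 4r/(3π) = 0.594178 m from the diameter, here below the top edge, so the centroid depth is h_c = 7.34 + 0.594178 = 7.93418 m.
A = πr²/2 = π × 1.4²/2 = 3.07876 m².
Resultant F = γ·h_c·A = 7.74009 × 7.93418 × 3.07876 = 189.071 kN.
I_c = (π/8 − 8/(9π))·r⁴ = 0.109757 × 1.4⁴ = 0.421642 m⁴.
Centre of pressure: y_p = y_c + I_c/(y_c·A) = 7.93418 + 0.421642/(7.93418 × 3.07876) = 7.93418 + 0.017261 = 7.95144 m along the plane.
The resultant acts 0.594178 + 0.017261 = 0.611439 m (along the plate) below the hinge at the top edge, so the moment about the hinge is M = F × 0.611439 = 189.071 × 0.611439 = 115.605 kN·m.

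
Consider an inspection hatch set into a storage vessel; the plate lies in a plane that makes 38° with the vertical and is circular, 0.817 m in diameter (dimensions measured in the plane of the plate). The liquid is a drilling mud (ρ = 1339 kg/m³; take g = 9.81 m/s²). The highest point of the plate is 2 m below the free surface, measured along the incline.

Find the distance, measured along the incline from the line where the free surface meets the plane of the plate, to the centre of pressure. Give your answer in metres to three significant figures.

γ = ρg = 1339 × 9.81 / 1000 = 13.13559 kN/m³.
The plate makes 38° with the vertical, i.e. θ = 90° − 38° = 52° to the horizontal. Measuring y along the incline from the free-surface line, vertical depth h = y·sinθ with sinθ = 0.788011.
The centroid is at the centre, 0.4085 m below the top of the plate, so y_c = 2 + 0.4085 = 2.4085 m and h_c = 2.4085 × 0.788011 = 1.89792 m.
A = π(0.4085)² = 0.524245 m².
Resultant F = γ·h_c·A = 13.13559 × 1.89792 × 0.524245 = 13.0696 kN.
I_c = πr⁴/4 = π × 0.4085⁴/4 = 0.0218705 m⁴.
Centre of pressure: y_p = y_c + I_c/(y_c·A) = 2.4085 + 0.0218705/(2.4085 × 0.524245) = 2.4085 + 0.0173212 = 2.42582 m along the plane.

y_p = 2.43 m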